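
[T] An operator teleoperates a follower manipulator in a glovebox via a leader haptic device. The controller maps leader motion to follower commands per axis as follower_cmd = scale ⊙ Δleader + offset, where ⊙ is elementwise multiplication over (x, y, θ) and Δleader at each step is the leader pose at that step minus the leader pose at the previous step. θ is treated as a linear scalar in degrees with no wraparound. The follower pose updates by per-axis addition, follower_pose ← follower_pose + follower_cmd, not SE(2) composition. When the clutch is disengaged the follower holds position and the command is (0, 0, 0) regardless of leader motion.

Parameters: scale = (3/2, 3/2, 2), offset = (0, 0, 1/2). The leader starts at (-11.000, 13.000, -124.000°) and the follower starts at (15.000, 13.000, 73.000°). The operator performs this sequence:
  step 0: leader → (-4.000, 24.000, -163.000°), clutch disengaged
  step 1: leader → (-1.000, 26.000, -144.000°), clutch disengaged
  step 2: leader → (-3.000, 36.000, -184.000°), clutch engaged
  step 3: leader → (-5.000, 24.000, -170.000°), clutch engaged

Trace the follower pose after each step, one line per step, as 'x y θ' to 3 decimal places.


15.000 13.000 73.000
15.000 13.000 73.000
12.000 28.000 -6.500
9.000 10.000 22.000

step 0: Δleader=(7.000, 11.000, -39.000°), disengaged; cmd=(0,0,0) → follower holds at (15.000, 13.000, 73.000°)
step 1: Δleader=(3.000, 2.000, 19.000°), disengaged; cmd=(0,0,0) → follower holds at (15.000, 13.000, 73.000°)
step 2: Δleader=(-2.000, 10.000, -40.000°), engaged; cmd=(-3.000, 15.000, -79.500°) → follower=(12.000, 28.000, -6.500°)
step 3: Δleader=(-2.000, -12.000, 14.000°), engaged; cmd=(-3.000, -18.000, 28.500°) → follower=(9.000, 10.000, 22.000°)


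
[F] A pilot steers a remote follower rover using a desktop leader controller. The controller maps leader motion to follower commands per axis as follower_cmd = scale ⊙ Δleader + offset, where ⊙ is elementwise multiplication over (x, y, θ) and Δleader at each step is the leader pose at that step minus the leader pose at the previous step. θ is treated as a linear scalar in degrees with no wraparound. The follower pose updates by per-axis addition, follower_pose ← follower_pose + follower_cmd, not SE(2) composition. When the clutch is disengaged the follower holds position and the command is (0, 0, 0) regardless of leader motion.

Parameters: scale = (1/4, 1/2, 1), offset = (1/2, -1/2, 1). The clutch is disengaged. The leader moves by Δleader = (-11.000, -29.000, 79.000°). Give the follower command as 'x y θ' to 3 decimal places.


0.000 0.000 0.000

clutch disengaged → follower holds; cmd = (0, 0, 0)


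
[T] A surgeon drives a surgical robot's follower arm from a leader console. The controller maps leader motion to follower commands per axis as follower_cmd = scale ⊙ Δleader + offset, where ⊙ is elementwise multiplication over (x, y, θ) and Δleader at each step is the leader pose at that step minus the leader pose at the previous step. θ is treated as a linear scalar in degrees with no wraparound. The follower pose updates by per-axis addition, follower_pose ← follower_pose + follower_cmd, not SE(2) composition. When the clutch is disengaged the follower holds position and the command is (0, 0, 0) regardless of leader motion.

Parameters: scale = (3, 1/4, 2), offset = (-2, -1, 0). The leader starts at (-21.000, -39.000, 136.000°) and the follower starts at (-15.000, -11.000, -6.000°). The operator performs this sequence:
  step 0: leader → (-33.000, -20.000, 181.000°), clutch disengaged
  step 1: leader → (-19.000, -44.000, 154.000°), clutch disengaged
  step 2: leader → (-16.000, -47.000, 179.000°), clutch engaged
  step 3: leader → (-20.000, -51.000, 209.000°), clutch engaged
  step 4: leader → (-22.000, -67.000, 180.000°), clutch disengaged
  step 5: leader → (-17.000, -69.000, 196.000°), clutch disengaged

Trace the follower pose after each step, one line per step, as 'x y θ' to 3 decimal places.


step 0: Δleader=(-12.000, 19.000, 45.000°), disengaged; cmd=(0,0,0) → follower holds at (-15.000, -11.000, -6.000°)
step 1: Δleader=(14.000, -24.000, -27.000°), disengaged; cmd=(0,0,0) → follower holds at (-15.000, -11.000, -6.000°)
step 2: Δleader=(3.000, -3.000, 25.000°), engaged; cmd=(7.000, -1.750, 50.000°) → follower=(-8.000, -12.750, 44.000°)
step 3: Δleader=(-4.000, -4.000, 30.000°), engaged; cmd=(-14.000, -2.000, 60.000°) → follower=(-22.000, -14.750, 104.000°)
step 4: Δleader=(-2.000, -16.000, -29.000°), disengaged; cmd=(0,0,0) → follower holds at (-22.000, -14.750, 104.000°)
step 5: Δleader=(5.000, -2.000, 16.000°), disengaged; cmd=(0,0,0) → follower holds at (-22.000, -14.750, 104.000°)

-15.000 -11.000 -6.000
-15.000 -11.000 -6.000
-8.000 -12.750 44.000
-22.000 -14.750 104.000
-22.000 -14.750 104.000
-22.000 -14.750 104.000


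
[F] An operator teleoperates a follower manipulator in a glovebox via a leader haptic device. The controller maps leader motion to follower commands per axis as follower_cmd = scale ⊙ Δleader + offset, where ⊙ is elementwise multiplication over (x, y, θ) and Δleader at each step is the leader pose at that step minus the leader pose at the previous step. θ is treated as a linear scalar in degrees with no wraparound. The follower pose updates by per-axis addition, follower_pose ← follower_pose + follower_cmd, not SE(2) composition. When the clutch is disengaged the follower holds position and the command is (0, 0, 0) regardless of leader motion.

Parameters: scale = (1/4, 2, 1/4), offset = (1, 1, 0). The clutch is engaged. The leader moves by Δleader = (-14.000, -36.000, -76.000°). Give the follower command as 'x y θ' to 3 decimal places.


-2.500 -71.000 -19.000

axis x: 1/4·-14.000 + 1 = -2.500
axis y: 2·-36.000 + 1 = -71.000
axis θ: 1/4·-76.000 + 0 = -19.000


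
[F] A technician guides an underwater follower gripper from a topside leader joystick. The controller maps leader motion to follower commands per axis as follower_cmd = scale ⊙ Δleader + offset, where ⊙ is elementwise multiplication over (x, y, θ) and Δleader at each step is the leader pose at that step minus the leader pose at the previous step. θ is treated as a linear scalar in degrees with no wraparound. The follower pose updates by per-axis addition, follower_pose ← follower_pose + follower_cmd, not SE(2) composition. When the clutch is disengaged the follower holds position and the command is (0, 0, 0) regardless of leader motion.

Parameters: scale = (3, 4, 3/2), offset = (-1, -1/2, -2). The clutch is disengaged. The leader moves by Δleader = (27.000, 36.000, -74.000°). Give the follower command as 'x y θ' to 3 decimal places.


clutch disengaged → follower holds; cmd = (0, 0, 0)

0.000 0.000 0.000


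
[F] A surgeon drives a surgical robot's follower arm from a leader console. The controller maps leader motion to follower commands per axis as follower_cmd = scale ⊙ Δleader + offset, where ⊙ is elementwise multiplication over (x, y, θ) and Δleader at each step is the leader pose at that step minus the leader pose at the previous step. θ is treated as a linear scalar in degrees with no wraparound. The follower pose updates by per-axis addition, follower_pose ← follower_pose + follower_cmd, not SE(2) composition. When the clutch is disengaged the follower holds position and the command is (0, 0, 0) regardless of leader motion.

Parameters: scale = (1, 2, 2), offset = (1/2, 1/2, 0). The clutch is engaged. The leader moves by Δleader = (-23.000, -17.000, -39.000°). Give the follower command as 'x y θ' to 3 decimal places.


-22.500 -33.500 -78.000

axis x: 1·-23.000 + 1/2 = -22.500
axis y: 2·-17.000 + 1/2 = -33.500
axis θ: 2·-39.000 + 0 = -78.000


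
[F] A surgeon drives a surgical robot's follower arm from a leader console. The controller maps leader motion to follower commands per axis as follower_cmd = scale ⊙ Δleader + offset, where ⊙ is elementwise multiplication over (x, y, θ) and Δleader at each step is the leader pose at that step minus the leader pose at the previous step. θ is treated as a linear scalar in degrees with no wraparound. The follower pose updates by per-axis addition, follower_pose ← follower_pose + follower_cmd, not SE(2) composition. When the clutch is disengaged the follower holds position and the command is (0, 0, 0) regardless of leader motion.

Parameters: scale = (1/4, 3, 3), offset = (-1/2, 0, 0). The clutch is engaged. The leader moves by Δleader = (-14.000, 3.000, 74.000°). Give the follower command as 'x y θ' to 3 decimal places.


-4.000 9.000 222.000

axis x: 1/4·-14.000 + -1/2 = -4.000
axis y: 3·3.000 + 0 = 9.000
axis θ: 3·74.000 + 0 = 222.000


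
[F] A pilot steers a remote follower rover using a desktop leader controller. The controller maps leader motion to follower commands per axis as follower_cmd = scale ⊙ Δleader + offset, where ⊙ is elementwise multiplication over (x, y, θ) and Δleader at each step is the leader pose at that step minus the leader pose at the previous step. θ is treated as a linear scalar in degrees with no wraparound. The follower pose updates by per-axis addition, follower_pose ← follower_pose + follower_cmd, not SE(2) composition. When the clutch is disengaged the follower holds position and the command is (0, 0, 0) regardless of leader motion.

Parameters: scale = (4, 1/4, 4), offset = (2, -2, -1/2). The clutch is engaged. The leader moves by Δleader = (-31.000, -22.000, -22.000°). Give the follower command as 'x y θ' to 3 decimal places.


axis x: 4·-31.000 + 2 = -122.000
axis y: 1/4·-22.000 + -2 = -7.500
axis θ: 4·-22.000 + -1/2 = -88.500

-122.000 -7.500 -88.500


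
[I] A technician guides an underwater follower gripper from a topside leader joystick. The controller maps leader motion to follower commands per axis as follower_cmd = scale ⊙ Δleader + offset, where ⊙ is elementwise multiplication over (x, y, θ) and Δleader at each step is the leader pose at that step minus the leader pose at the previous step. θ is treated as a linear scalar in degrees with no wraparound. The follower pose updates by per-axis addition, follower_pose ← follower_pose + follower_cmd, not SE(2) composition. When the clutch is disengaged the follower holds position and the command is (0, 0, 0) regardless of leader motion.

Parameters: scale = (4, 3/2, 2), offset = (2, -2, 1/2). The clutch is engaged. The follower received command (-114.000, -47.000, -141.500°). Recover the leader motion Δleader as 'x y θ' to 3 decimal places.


axis x: (-114.000 − 2) / (4) = -29.000
axis y: (-47.000 − -2) / (3/2) = -30.000
axis θ: (-141.500 − 1/2) / (2) = -71.000

-29.000 -30.000 -71.000


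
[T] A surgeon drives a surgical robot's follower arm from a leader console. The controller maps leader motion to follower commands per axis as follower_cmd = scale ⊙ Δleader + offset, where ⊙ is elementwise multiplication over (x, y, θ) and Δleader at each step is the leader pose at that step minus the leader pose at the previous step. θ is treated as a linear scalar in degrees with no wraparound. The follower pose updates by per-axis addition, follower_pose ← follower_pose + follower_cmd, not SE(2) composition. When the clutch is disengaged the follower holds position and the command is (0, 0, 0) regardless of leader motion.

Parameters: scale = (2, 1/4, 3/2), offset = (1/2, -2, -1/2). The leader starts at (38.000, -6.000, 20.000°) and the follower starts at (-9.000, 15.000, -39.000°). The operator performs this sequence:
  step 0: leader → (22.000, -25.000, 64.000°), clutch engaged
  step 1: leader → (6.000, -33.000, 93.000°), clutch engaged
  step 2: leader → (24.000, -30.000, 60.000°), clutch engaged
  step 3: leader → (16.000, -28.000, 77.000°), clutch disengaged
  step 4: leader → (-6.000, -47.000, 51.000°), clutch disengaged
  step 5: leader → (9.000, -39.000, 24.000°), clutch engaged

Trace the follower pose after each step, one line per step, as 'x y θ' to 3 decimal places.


-40.500 8.250 26.500
-72.000 4.250 69.500
-35.500 3.000 19.500
-35.500 3.000 19.500
-35.500 3.000 19.500
-5.000 3.000 -21.500

step 0: Δleader=(-16.000, -19.000, 44.000°), engaged; cmd=(-31.500, -6.750, 65.500°) → follower=(-40.500, 8.250, 26.500°)
step 1: Δleader=(-16.000, -8.000, 29.000°), engaged; cmd=(-31.500, -4.000, 43.000°) → follower=(-72.000, 4.250, 69.500°)
step 2: Δleader=(18.000, 3.000, -33.000°), engaged; cmd=(36.500, -1.250, -50.000°) → follower=(-35.500, 3.000, 19.500°)
step 3: Δleader=(-8.000, 2.000, 17.000°), disengaged; cmd=(0,0,0) → follower holds at (-35.500, 3.000, 19.500°)
step 4: Δleader=(-22.000, -19.000, -26.000°), disengaged; cmd=(0,0,0) → follower holds at (-35.500, 3.000, 19.500°)
step 5: Δleader=(15.000, 8.000, -27.000°), engaged; cmd=(30.500, 0.000, -41.000°) → follower=(-5.000, 3.000, -21.500°)


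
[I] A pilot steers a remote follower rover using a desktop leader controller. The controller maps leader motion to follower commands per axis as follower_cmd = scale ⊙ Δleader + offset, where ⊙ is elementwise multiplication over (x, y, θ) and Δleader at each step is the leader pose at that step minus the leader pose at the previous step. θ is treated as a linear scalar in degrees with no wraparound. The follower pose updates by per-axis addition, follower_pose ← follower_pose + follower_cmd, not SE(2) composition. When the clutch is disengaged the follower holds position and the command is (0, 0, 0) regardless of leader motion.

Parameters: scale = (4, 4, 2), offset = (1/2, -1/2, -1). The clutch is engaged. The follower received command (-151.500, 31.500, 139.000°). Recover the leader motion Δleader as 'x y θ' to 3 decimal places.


axis x: (-151.500 − 1/2) / (4) = -38.000
axis y: (31.500 − -1/2) / (4) = 8.000
axis θ: (139.000 − -1) / (2) = 70.000

-38.000 8.000 70.000


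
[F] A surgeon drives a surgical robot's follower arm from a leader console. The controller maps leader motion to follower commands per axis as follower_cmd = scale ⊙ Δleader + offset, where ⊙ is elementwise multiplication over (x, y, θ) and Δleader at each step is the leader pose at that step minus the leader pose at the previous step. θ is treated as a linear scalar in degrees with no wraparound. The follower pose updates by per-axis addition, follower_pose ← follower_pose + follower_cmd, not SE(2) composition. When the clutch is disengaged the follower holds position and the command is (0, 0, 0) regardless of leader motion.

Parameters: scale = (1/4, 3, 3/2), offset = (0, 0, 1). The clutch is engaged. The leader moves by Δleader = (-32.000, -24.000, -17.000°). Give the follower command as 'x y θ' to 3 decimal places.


axis x: 1/4·-32.000 + 0 = -8.000
axis y: 3·-24.000 + 0 = -72.000
axis θ: 3/2·-17.000 + 1 = -24.500

-8.000 -72.000 -24.500


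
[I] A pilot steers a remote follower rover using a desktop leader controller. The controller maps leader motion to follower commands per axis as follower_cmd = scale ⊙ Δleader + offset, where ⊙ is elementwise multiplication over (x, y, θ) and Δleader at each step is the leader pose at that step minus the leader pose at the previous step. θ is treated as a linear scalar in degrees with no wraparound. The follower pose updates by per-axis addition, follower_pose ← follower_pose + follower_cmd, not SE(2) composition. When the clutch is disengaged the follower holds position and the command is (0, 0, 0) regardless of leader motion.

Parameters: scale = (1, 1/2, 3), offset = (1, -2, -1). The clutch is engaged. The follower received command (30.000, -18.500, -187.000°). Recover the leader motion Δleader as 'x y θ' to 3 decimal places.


axis x: (30.000 − 1) / (1) = 29.000
axis y: (-18.500 − -2) / (1/2) = -33.000
axis θ: (-187.000 − -1) / (3) = -62.000

29.000 -33.000 -62.000


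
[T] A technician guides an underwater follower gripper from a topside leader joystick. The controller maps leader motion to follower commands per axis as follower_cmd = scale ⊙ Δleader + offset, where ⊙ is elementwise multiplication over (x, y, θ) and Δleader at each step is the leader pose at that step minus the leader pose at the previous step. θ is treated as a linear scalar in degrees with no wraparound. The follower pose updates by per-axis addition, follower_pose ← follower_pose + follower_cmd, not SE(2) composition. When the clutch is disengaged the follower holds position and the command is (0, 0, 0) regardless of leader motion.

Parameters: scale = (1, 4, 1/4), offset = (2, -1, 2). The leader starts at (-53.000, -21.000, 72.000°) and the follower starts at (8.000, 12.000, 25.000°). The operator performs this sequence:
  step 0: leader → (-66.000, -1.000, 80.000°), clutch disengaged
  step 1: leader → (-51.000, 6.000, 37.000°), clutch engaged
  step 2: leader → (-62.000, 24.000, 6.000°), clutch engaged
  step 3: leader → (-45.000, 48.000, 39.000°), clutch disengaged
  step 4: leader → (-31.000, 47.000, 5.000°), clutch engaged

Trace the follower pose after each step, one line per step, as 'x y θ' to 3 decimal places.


8.000 12.000 25.000
25.000 39.000 16.250
16.000 110.000 10.500
16.000 110.000 10.500
32.000 105.000 4.000

step 0: Δleader=(-13.000, 20.000, 8.000°), disengaged; cmd=(0,0,0) → follower holds at (8.000, 12.000, 25.000°)
step 1: Δleader=(15.000, 7.000, -43.000°), engaged; cmd=(17.000, 27.000, -8.750°) → follower=(25.000, 39.000, 16.250°)
step 2: Δleader=(-11.000, 18.000, -31.000°), engaged; cmd=(-9.000, 71.000, -5.750°) → follower=(16.000, 110.000, 10.500°)
step 3: Δleader=(17.000, 24.000, 33.000°), disengaged; cmd=(0,0,0) → follower holds at (16.000, 110.000, 10.500°)
step 4: Δleader=(14.000, -1.000, -34.000°), engaged; cmd=(16.000, -5.000, -6.500°) → follower=(32.000, 105.000, 4.000°)


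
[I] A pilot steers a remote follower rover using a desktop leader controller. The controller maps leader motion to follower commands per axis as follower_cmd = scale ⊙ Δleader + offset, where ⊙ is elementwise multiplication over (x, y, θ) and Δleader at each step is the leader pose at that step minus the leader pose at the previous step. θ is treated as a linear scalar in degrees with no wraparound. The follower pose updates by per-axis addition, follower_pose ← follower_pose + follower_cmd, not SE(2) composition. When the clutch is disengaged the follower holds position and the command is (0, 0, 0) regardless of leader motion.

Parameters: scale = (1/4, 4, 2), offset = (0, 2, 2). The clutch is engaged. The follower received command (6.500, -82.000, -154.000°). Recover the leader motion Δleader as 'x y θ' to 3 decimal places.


26.000 -21.000 -78.000

axis x: (6.500 − 0) / (1/4) = 26.000
axis y: (-82.000 − 2) / (4) = -21.000
axis θ: (-154.000 − 2) / (2) = -78.000


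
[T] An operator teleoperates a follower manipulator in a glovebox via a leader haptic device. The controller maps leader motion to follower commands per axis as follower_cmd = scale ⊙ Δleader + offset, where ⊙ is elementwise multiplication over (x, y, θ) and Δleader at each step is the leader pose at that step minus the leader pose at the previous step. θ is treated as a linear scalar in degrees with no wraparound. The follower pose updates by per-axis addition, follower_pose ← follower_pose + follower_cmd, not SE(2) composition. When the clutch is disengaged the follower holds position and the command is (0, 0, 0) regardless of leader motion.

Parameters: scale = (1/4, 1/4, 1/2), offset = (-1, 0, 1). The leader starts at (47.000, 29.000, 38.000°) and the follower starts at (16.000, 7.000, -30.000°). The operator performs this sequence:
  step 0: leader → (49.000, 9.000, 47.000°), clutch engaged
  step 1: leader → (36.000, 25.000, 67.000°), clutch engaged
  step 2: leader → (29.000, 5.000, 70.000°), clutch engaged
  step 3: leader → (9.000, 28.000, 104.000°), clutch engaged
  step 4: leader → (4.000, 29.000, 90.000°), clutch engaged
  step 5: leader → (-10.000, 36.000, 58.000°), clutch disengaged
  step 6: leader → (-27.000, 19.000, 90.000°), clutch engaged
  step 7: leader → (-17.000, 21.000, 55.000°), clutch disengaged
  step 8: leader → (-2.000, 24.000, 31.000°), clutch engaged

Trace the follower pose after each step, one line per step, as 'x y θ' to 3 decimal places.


15.500 2.000 -24.500
11.250 6.000 -13.500
8.500 1.000 -11.000
2.500 6.750 7.000
0.250 7.000 1.000
0.250 7.000 1.000
-5.000 2.750 18.000
-5.000 2.750 18.000
-2.250 3.500 7.000

step 0: Δleader=(2.000, -20.000, 9.000°), engaged; cmd=(-0.500, -5.000, 5.500°) → follower=(15.500, 2.000, -24.500°)
step 1: Δleader=(-13.000, 16.000, 20.000°), engaged; cmd=(-4.250, 4.000, 11.000°) → follower=(11.250, 6.000, -13.500°)
step 2: Δleader=(-7.000, -20.000, 3.000°), engaged; cmd=(-2.750, -5.000, 2.500°) → follower=(8.500, 1.000, -11.000°)
step 3: Δleader=(-20.000, 23.000, 34.000°), engaged; cmd=(-6.000, 5.750, 18.000°) → follower=(2.500, 6.750, 7.000°)
step 4: Δleader=(-5.000, 1.000, -14.000°), engaged; cmd=(-2.250, 0.250, -6.000°) → follower=(0.250, 7.000, 1.000°)
step 5: Δleader=(-14.000, 7.000, -32.000°), disengaged; cmd=(0,0,0) → follower holds at (0.250, 7.000, 1.000°)
step 6: Δleader=(-17.000, -17.000, 32.000°), engaged; cmd=(-5.250, -4.250, 17.000°) → follower=(-5.000, 2.750, 18.000°)
step 7: Δleader=(10.000, 2.000, -35.000°), disengaged; cmd=(0,0,0) → follower holds at (-5.000, 2.750, 18.000°)
step 8: Δleader=(15.000, 3.000, -24.000°), engaged; cmd=(2.750, 0.750, -11.000°) → follower=(-2.250, 3.500, 7.000°)


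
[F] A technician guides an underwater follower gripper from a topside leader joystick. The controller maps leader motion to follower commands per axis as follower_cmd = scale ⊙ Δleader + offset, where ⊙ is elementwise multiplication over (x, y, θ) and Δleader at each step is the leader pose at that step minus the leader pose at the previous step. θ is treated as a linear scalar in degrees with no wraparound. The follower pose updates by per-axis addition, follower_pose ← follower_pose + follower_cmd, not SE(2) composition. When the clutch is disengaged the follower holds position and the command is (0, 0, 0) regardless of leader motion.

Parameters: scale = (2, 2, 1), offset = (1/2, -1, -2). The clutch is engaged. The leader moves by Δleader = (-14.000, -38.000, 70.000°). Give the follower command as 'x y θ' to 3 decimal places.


axis x: 2·-14.000 + 1/2 = -27.500
axis y: 2·-38.000 + -1 = -77.000
axis θ: 1·70.000 + -2 = 68.000

-27.500 -77.000 68.000


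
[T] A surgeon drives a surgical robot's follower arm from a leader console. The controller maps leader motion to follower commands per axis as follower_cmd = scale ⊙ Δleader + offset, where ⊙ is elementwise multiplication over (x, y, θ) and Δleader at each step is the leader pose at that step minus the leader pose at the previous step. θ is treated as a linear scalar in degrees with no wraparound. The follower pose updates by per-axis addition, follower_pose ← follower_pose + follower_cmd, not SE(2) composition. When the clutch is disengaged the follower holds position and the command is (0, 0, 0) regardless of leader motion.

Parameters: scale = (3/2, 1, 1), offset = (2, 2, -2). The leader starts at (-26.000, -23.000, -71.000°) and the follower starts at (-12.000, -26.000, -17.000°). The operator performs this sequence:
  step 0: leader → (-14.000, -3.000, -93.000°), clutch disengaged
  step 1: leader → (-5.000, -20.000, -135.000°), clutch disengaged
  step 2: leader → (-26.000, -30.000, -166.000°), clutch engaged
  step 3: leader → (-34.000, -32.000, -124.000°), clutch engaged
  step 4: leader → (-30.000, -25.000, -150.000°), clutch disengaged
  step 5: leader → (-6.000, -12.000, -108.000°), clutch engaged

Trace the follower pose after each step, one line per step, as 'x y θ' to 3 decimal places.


-12.000 -26.000 -17.000
-12.000 -26.000 -17.000
-41.500 -34.000 -50.000
-51.500 -34.000 -10.000
-51.500 -34.000 -10.000
-13.500 -19.000 30.000

step 0: Δleader=(12.000, 20.000, -22.000°), disengaged; cmd=(0,0,0) → follower holds at (-12.000, -26.000, -17.000°)
step 1: Δleader=(9.000, -17.000, -42.000°), disengaged; cmd=(0,0,0) → follower holds at (-12.000, -26.000, -17.000°)
step 2: Δleader=(-21.000, -10.000, -31.000°), engaged; cmd=(-29.500, -8.000, -33.000°) → follower=(-41.500, -34.000, -50.000°)
step 3: Δleader=(-8.000, -2.000, 42.000°), engaged; cmd=(-10.000, 0.000, 40.000°) → follower=(-51.500, -34.000, -10.000°)
step 4: Δleader=(4.000, 7.000, -26.000°), disengaged; cmd=(0,0,0) → follower holds at (-51.500, -34.000, -10.000°)
step 5: Δleader=(24.000, 13.000, 42.000°), engaged; cmd=(38.000, 15.000, 40.000°) → follower=(-13.500, -19.000, 30.000°)


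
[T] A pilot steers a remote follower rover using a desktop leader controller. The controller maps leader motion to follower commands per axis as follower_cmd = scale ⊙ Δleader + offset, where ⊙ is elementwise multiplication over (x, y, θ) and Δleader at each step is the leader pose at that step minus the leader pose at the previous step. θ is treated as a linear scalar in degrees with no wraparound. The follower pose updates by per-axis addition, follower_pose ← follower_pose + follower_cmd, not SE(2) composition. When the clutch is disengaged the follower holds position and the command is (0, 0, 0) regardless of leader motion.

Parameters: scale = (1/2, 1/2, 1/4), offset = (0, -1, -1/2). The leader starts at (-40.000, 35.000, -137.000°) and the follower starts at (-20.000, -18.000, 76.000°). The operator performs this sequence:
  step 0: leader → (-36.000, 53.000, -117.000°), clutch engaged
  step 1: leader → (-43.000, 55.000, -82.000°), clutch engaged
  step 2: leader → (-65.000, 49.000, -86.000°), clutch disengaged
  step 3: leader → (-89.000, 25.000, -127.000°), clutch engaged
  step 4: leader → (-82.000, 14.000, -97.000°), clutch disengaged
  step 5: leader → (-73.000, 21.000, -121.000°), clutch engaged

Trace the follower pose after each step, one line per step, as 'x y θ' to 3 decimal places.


step 0: Δleader=(4.000, 18.000, 20.000°), engaged; cmd=(2.000, 8.000, 4.500°) → follower=(-18.000, -10.000, 80.500°)
step 1: Δleader=(-7.000, 2.000, 35.000°), engaged; cmd=(-3.500, 0.000, 8.250°) → follower=(-21.500, -10.000, 88.750°)
step 2: Δleader=(-22.000, -6.000, -4.000°), disengaged; cmd=(0,0,0) → follower holds at (-21.500, -10.000, 88.750°)
step 3: Δleader=(-24.000, -24.000, -41.000°), engaged; cmd=(-12.000, -13.000, -10.750°) → follower=(-33.500, -23.000, 78.000°)
step 4: Δleader=(7.000, -11.000, 30.000°), disengaged; cmd=(0,0,0) → follower holds at (-33.500, -23.000, 78.000°)
step 5: Δleader=(9.000, 7.000, -24.000°), engaged; cmd=(4.500, 2.500, -6.500°) → follower=(-29.000, -20.500, 71.500°)

-18.000 -10.000 80.500
-21.500 -10.000 88.750
-21.500 -10.000 88.750
-33.500 -23.000 78.000
-33.500 -23.000 78.000
-29.000 -20.500 71.500


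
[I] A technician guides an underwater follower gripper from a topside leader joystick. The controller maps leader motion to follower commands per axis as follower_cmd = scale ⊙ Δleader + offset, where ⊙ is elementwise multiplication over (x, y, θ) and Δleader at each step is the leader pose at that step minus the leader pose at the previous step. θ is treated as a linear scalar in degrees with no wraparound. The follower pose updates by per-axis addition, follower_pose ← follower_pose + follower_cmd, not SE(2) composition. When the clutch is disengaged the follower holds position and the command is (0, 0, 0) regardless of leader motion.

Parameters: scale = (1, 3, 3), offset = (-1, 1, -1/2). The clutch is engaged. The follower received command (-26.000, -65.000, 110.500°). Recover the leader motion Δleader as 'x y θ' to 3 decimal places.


axis x: (-26.000 − -1) / (1) = -25.000
axis y: (-65.000 − 1) / (3) = -22.000
axis θ: (110.500 − -1/2) / (3) = 37.000

-25.000 -22.000 37.000


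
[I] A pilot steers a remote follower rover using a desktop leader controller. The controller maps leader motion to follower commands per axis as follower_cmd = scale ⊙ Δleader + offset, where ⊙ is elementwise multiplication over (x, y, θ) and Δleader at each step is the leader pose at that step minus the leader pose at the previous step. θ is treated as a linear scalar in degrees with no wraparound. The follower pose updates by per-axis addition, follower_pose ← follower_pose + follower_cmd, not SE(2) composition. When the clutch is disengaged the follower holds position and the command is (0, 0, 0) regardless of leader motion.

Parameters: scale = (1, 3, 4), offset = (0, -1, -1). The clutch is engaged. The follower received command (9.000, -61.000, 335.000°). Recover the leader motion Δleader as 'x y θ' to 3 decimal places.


9.000 -20.000 84.000

axis x: (9.000 − 0) / (1) = 9.000
axis y: (-61.000 − -1) / (3) = -20.000
axis θ: (335.000 − -1) / (4) = 84.000


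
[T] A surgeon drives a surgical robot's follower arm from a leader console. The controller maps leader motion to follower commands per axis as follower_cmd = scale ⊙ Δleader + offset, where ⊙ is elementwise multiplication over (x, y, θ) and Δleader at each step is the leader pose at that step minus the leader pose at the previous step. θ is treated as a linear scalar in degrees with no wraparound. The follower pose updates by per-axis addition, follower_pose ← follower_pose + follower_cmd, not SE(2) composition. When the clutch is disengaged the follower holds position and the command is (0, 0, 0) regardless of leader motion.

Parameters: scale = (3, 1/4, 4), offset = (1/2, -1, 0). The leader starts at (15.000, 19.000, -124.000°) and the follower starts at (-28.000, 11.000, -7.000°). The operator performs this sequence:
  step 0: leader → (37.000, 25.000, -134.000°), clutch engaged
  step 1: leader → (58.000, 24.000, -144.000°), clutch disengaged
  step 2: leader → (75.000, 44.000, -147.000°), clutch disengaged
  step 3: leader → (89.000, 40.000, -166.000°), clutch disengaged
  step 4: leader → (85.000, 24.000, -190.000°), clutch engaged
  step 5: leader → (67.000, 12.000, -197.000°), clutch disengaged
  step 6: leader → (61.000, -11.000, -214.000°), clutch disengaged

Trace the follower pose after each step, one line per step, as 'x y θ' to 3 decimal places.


step 0: Δleader=(22.000, 6.000, -10.000°), engaged; cmd=(66.500, 0.500, -40.000°) → follower=(38.500, 11.500, -47.000°)
step 1: Δleader=(21.000, -1.000, -10.000°), disengaged; cmd=(0,0,0) → follower holds at (38.500, 11.500, -47.000°)
step 2: Δleader=(17.000, 20.000, -3.000°), disengaged; cmd=(0,0,0) → follower holds at (38.500, 11.500, -47.000°)
step 3: Δleader=(14.000, -4.000, -19.000°), disengaged; cmd=(0,0,0) → follower holds at (38.500, 11.500, -47.000°)
step 4: Δleader=(-4.000, -16.000, -24.000°), engaged; cmd=(-11.500, -5.000, -96.000°) → follower=(27.000, 6.500, -143.000°)
step 5: Δleader=(-18.000, -12.000, -7.000°), disengaged; cmd=(0,0,0) → follower holds at (27.000, 6.500, -143.000°)
step 6: Δleader=(-6.000, -23.000, -17.000°), disengaged; cmd=(0,0,0) → follower holds at (27.000, 6.500, -143.000°)

38.500 11.500 -47.000
38.500 11.500 -47.000
38.500 11.500 -47.000
38.500 11.500 -47.000
27.000 6.500 -143.000
27.000 6.500 -143.000
27.000 6.500 -143.000


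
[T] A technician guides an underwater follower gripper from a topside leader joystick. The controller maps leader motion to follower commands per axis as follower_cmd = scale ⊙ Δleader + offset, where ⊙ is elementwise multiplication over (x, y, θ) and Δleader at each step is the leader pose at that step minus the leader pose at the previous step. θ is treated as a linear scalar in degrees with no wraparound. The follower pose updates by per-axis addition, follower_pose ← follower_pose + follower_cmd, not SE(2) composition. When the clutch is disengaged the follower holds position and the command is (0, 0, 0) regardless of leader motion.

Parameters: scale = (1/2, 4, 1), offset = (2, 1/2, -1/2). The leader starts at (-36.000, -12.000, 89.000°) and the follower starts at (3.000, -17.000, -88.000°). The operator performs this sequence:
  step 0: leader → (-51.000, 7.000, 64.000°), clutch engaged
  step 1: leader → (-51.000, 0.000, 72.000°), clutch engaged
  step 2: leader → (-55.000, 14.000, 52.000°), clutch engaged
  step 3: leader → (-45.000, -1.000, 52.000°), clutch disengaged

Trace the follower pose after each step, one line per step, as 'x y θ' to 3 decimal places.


-2.500 59.500 -113.500
-0.500 32.000 -106.000
-0.500 88.500 -126.500
-0.500 88.500 -126.500

step 0: Δleader=(-15.000, 19.000, -25.000°), engaged; cmd=(-5.500, 76.500, -25.500°) → follower=(-2.500, 59.500, -113.500°)
step 1: Δleader=(0.000, -7.000, 8.000°), engaged; cmd=(2.000, -27.500, 7.500°) → follower=(-0.500, 32.000, -106.000°)
step 2: Δleader=(-4.000, 14.000, -20.000°), engaged; cmd=(0.000, 56.500, -20.500°) → follower=(-0.500, 88.500, -126.500°)
step 3: Δleader=(10.000, -15.000, 0.000°), disengaged; cmd=(0,0,0) → follower holds at (-0.500, 88.500, -126.500°)


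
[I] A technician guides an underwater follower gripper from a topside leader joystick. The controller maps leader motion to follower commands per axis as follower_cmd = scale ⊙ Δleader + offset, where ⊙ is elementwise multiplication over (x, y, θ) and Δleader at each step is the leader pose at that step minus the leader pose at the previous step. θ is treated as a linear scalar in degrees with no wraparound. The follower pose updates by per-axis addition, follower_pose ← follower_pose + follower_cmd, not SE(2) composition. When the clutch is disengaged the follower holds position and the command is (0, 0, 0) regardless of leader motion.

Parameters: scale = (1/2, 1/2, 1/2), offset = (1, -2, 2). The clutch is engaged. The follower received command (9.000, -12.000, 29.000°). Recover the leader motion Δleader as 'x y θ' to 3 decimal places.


16.000 -20.000 54.000

axis x: (9.000 − 1) / (1/2) = 16.000
axis y: (-12.000 − -2) / (1/2) = -20.000
axis θ: (29.000 − 2) / (1/2) = 54.000


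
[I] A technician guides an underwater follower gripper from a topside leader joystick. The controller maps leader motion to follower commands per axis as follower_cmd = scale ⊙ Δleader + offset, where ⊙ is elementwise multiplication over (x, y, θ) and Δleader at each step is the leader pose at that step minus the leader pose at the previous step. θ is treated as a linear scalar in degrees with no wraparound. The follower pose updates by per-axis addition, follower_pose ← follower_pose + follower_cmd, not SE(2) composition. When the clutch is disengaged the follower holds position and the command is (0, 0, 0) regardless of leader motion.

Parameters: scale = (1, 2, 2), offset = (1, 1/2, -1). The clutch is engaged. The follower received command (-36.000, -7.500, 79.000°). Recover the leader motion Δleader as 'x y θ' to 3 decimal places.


-37.000 -4.000 40.000

axis x: (-36.000 − 1) / (1) = -37.000
axis y: (-7.500 − 1/2) / (2) = -4.000
axis θ: (79.000 − -1) / (2) = 40.000


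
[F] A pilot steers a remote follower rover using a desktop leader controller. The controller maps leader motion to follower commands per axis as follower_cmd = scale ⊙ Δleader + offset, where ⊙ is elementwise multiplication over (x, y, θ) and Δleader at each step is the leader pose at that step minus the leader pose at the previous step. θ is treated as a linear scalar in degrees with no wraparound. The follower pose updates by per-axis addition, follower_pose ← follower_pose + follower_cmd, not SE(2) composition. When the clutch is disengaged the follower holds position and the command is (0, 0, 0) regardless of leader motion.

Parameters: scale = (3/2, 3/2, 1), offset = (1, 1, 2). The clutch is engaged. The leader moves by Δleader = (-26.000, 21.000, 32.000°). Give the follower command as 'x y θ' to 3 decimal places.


-38.000 32.500 34.000

axis x: 3/2·-26.000 + 1 = -38.000
axis y: 3/2·21.000 + 1 = 32.500
axis θ: 1·32.000 + 2 = 34.000


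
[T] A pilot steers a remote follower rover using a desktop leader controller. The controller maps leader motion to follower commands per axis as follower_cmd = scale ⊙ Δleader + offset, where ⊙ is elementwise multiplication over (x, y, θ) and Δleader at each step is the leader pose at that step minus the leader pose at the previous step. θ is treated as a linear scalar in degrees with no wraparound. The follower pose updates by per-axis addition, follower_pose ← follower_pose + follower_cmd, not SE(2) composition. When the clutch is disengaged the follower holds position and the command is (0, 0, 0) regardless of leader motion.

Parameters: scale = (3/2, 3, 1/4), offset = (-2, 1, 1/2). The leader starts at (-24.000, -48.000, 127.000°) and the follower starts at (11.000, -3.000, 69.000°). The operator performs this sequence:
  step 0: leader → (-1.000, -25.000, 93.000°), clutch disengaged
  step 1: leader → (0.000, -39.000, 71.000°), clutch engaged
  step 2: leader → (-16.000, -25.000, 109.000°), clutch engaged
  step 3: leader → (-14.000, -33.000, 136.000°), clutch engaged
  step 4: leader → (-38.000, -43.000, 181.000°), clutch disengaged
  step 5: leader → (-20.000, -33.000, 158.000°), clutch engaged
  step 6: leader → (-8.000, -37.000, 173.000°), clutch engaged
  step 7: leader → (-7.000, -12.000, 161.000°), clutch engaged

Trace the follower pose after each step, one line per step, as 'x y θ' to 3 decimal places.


step 0: Δleader=(23.000, 23.000, -34.000°), disengaged; cmd=(0,0,0) → follower holds at (11.000, -3.000, 69.000°)
step 1: Δleader=(1.000, -14.000, -22.000°), engaged; cmd=(-0.500, -41.000, -5.000°) → follower=(10.500, -44.000, 64.000°)
step 2: Δleader=(-16.000, 14.000, 38.000°), engaged; cmd=(-26.000, 43.000, 10.000°) → follower=(-15.500, -1.000, 74.000°)
step 3: Δleader=(2.000, -8.000, 27.000°), engaged; cmd=(1.000, -23.000, 7.250°) → follower=(-14.500, -24.000, 81.250°)
step 4: Δleader=(-24.000, -10.000, 45.000°), disengaged; cmd=(0,0,0) → follower holds at (-14.500, -24.000, 81.250°)
step 5: Δleader=(18.000, 10.000, -23.000°), engaged; cmd=(25.000, 31.000, -5.250°) → follower=(10.500, 7.000, 76.000°)
step 6: Δleader=(12.000, -4.000, 15.000°), engaged; cmd=(16.000, -11.000, 4.250°) → follower=(26.500, -4.000, 80.250°)
step 7: Δleader=(1.000, 25.000, -12.000°), engaged; cmd=(-0.500, 76.000, -2.500°) → follower=(26.000, 72.000, 77.750°)

11.000 -3.000 69.000
10.500 -44.000 64.000
-15.500 -1.000 74.000
-14.500 -24.000 81.250
-14.500 -24.000 81.250
10.500 7.000 76.000
26.500 -4.000 80.250
26.000 72.000 77.750


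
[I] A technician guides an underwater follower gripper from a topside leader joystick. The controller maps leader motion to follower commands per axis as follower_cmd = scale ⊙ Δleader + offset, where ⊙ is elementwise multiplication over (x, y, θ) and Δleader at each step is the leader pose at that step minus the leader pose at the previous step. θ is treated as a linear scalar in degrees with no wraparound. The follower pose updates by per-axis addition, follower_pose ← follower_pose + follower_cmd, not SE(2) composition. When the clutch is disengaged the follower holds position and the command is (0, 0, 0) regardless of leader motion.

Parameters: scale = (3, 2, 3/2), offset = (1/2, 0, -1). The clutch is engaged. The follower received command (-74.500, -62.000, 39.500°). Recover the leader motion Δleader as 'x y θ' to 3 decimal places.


axis x: (-74.500 − 1/2) / (3) = -25.000
axis y: (-62.000 − 0) / (2) = -31.000
axis θ: (39.500 − -1) / (3/2) = 27.000

-25.000 -31.000 27.000


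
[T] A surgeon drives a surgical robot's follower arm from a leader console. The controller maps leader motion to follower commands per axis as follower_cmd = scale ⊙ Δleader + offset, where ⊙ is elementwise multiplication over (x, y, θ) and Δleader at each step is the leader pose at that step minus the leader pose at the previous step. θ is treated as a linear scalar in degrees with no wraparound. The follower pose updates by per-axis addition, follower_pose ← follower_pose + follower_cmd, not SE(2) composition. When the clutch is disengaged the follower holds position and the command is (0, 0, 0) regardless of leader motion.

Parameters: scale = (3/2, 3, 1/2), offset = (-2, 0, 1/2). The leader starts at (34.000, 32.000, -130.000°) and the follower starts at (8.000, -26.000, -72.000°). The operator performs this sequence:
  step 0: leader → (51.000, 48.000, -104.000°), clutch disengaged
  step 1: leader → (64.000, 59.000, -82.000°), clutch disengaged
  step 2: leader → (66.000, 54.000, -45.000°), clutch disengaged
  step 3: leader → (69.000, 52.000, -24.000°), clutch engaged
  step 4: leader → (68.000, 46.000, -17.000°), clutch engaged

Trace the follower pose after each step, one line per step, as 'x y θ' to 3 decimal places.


step 0: Δleader=(17.000, 16.000, 26.000°), disengaged; cmd=(0,0,0) → follower holds at (8.000, -26.000, -72.000°)
step 1: Δleader=(13.000, 11.000, 22.000°), disengaged; cmd=(0,0,0) → follower holds at (8.000, -26.000, -72.000°)
step 2: Δleader=(2.000, -5.000, 37.000°), disengaged; cmd=(0,0,0) → follower holds at (8.000, -26.000, -72.000°)
step 3: Δleader=(3.000, -2.000, 21.000°), engaged; cmd=(2.500, -6.000, 11.000°) → follower=(10.500, -32.000, -61.000°)
step 4: Δleader=(-1.000, -6.000, 7.000°), engaged; cmd=(-3.500, -18.000, 4.000°) → follower=(7.000, -50.000, -57.000°)

8.000 -26.000 -72.000
8.000 -26.000 -72.000
8.000 -26.000 -72.000
10.500 -32.000 -61.000
7.000 -50.000 -57.000
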